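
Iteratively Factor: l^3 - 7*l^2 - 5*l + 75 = (l + 3)*(l^2 - 10*l + 25) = (l - 5)*(l + 3)*(l - 5)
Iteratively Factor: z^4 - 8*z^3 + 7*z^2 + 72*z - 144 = (z + 3)*(z^3 - 11*z^2 + 40*z - 48) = (z - 4)*(z + 3)*(z^2 - 7*z + 12) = (z - 4)*(z - 3)*(z + 3)*(z - 4)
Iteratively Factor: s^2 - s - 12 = (s + 3)*(s - 4)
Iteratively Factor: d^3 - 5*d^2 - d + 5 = (d - 5)*(d^2 - 1) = (d - 5)*(d - 1)*(d + 1)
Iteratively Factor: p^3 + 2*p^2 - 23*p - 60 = (p + 4)*(p^2 - 2*p - 15) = (p - 5)*(p + 4)*(p + 3)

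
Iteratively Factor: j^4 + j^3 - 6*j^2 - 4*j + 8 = (j + 2)*(j^3 - j^2 - 4*j + 4) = (j - 1)*(j + 2)*(j^2 - 4) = (j - 2)*(j - 1)*(j + 2)*(j + 2)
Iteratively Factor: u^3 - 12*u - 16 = (u + 2)*(u^2 - 2*u - 8) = (u - 4)*(u + 2)*(u + 2)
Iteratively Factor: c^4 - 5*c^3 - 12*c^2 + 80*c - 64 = (c - 4)*(c^3 - c^2 - 16*c + 16) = (c - 4)*(c - 1)*(c^2 - 16) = (c - 4)*(c - 1)*(c + 4)*(c - 4)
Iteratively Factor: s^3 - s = (s)*(s^2 - 1) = s*(s - 1)*(s + 1)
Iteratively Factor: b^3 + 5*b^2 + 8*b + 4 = (b + 2)*(b^2 + 3*b + 2) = (b + 2)^2*(b + 1)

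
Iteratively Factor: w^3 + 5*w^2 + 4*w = (w)*(w^2 + 5*w + 4) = w*(w + 1)*(w + 4)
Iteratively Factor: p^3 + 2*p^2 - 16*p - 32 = (p - 4)*(p^2 + 6*p + 8) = (p - 4)*(p + 2)*(p + 4)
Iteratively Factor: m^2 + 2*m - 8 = (m - 2)*(m + 4)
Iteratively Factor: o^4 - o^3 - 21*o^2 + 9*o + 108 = (o - 4)*(o^3 + 3*o^2 - 9*o - 27) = (o - 4)*(o - 3)*(o^2 + 6*o + 9) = (o - 4)*(o - 3)*(o + 3)*(o + 3)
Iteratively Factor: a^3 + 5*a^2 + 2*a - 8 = (a - 1)*(a^2 + 6*a + 8) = (a - 1)*(a + 4)*(a + 2)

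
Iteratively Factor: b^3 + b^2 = (b)*(b^2 + b) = b*(b + 1)*(b)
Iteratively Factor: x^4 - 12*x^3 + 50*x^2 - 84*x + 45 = (x - 5)*(x^3 - 7*x^2 + 15*x - 9) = (x - 5)*(x - 3)*(x^2 - 4*x + 3) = (x - 5)*(x - 3)*(x - 1)*(x - 3)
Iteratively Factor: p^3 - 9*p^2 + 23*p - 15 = (p - 1)*(p^2 - 8*p + 15) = (p - 5)*(p - 1)*(p - 3)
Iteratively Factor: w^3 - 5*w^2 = (w - 5)*(w^2) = w*(w - 5)*(w)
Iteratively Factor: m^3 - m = (m - 1)*(m^2 + m) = (m - 1)*(m + 1)*(m)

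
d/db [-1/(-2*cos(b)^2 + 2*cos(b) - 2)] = (2*cos(b) - 1)*sin(b)/(2*(sin(b)^2 + cos(b) - 2)^2)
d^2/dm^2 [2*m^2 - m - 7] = 4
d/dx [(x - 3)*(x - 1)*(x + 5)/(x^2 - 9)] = (x^2 + 6*x + 17)/(x^2 + 6*x + 9)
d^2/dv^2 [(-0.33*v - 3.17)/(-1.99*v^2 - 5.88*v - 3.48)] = ((0.33*v + 3.17)*(3.98*v + 5.88)*(7.96*v + 11.76) - (3.9402*v + 16.4974)*(1.99*v^2 + 5.88*v + 3.48))/(1.99*v^2 + 5.88*v + 3.48)^3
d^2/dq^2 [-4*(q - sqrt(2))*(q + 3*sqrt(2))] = -8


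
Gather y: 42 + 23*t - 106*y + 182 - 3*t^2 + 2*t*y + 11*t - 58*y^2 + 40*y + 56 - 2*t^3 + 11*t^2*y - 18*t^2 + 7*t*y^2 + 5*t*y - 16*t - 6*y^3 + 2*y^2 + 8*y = -2*t^3 - 21*t^2 + 18*t - 6*y^3 + y^2*(7*t - 56) + y*(11*t^2 + 7*t - 58) + 280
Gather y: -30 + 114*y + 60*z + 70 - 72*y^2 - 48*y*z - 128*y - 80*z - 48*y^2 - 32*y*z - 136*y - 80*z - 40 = -120*y^2 + y*(-80*z - 150) - 100*z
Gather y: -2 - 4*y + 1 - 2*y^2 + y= -2*y^2 - 3*y - 1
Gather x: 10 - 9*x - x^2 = -x^2 - 9*x + 10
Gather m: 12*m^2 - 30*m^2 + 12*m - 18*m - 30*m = -18*m^2 - 36*m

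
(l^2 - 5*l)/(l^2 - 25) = l/(l + 5)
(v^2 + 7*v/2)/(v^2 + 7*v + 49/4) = 2*v/(2*v + 7)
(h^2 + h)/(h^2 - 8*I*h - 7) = h*(h + 1)/(h^2 - 8*I*h - 7)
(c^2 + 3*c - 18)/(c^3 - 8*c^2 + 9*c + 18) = (c + 6)/(c^2 - 5*c - 6)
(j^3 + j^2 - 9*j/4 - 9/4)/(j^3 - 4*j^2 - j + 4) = (j^2 - 9/4)/(j^2 - 5*j + 4)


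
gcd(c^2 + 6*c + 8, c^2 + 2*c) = c + 2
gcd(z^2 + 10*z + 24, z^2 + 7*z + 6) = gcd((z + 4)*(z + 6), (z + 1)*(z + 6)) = z + 6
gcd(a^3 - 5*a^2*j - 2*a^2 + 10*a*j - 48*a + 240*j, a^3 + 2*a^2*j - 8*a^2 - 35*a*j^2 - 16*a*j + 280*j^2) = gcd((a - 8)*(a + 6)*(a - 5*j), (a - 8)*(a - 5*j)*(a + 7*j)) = a^2 - 5*a*j - 8*a + 40*j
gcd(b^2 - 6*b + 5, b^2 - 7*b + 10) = b - 5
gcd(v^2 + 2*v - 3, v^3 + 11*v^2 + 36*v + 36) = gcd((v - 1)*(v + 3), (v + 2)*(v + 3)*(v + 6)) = v + 3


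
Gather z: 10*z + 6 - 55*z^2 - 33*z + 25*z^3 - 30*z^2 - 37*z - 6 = 25*z^3 - 85*z^2 - 60*z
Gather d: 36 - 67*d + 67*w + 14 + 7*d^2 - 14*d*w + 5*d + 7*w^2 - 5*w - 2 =7*d^2 + d*(-14*w - 62) + 7*w^2 + 62*w + 48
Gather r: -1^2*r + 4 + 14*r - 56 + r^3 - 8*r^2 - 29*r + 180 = r^3 - 8*r^2 - 16*r + 128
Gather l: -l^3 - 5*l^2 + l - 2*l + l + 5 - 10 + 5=-l^3 - 5*l^2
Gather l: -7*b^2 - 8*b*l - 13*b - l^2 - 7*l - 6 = -7*b^2 - 13*b - l^2 + l*(-8*b - 7) - 6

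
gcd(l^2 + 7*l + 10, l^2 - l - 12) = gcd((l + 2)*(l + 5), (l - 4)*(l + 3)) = 1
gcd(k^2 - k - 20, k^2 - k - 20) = k^2 - k - 20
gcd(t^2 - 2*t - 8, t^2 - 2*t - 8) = t^2 - 2*t - 8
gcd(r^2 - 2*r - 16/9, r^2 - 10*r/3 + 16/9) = r - 8/3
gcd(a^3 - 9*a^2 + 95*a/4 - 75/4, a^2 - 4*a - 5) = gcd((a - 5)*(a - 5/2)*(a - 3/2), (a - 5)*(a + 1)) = a - 5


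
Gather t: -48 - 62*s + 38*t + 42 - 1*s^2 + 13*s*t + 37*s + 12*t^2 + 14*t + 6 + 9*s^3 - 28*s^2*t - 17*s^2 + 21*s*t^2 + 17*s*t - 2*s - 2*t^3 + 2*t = 9*s^3 - 18*s^2 - 27*s - 2*t^3 + t^2*(21*s + 12) + t*(-28*s^2 + 30*s + 54)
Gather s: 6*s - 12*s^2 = -12*s^2 + 6*s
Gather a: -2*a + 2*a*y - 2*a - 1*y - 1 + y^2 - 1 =a*(2*y - 4) + y^2 - y - 2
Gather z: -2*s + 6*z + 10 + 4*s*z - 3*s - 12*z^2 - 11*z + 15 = -5*s - 12*z^2 + z*(4*s - 5) + 25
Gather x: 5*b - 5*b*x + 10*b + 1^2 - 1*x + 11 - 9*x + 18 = 15*b + x*(-5*b - 10) + 30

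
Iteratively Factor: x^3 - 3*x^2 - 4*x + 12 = (x - 2)*(x^2 - x - 6) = (x - 3)*(x - 2)*(x + 2)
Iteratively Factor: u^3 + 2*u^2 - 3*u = (u + 3)*(u^2 - u) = u*(u + 3)*(u - 1)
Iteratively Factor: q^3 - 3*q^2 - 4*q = (q - 4)*(q^2 + q) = (q - 4)*(q + 1)*(q)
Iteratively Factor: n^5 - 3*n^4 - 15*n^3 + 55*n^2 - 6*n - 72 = (n - 3)*(n^4 - 15*n^2 + 10*n + 24) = (n - 3)*(n + 1)*(n^3 - n^2 - 14*n + 24) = (n - 3)*(n - 2)*(n + 1)*(n^2 + n - 12) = (n - 3)*(n - 2)*(n + 1)*(n + 4)*(n - 3)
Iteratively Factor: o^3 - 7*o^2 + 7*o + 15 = (o - 3)*(o^2 - 4*o - 5) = (o - 5)*(o - 3)*(o + 1)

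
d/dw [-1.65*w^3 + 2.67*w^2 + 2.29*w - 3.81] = -4.95*w^2 + 5.34*w + 2.29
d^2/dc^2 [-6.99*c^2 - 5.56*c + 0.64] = -13.9800000000000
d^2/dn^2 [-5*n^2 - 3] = -10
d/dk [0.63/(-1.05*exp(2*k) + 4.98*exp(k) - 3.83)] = (1.323*exp(k) - 3.1374)*exp(k)/(1.05*exp(2*k) - 4.98*exp(k) + 3.83)^2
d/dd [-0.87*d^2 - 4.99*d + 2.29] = -1.74*d - 4.99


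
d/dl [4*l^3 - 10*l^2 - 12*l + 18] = 12*l^2 - 20*l - 12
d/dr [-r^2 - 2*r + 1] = -2*r - 2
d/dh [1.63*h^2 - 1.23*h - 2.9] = 3.26*h - 1.23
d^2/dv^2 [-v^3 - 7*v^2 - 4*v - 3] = -6*v - 14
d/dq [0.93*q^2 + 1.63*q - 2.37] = 1.86*q + 1.63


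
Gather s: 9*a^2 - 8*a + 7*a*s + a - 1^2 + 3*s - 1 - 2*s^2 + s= 9*a^2 - 7*a - 2*s^2 + s*(7*a + 4) - 2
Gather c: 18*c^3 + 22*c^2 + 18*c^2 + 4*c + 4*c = 18*c^3 + 40*c^2 + 8*c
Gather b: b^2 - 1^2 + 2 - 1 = b^2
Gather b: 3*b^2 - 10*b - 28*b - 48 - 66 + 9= 3*b^2 - 38*b - 105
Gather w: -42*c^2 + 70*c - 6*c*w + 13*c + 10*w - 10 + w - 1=-42*c^2 + 83*c + w*(11 - 6*c) - 11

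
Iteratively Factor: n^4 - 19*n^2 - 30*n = (n - 5)*(n^3 + 5*n^2 + 6*n) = (n - 5)*(n + 3)*(n^2 + 2*n) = n*(n - 5)*(n + 3)*(n + 2)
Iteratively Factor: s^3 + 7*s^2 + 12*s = (s)*(s^2 + 7*s + 12) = s*(s + 4)*(s + 3)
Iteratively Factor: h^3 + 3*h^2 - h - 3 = (h + 1)*(h^2 + 2*h - 3) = (h - 1)*(h + 1)*(h + 3)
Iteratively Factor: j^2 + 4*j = (j + 4)*(j)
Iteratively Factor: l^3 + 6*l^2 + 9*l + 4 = (l + 1)*(l^2 + 5*l + 4) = (l + 1)*(l + 4)*(l + 1)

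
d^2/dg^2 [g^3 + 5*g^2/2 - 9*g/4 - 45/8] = 6*g + 5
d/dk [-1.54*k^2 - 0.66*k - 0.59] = -3.08*k - 0.66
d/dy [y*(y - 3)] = 2*y - 3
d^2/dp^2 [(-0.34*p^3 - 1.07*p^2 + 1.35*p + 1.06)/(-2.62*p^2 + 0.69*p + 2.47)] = (3.5527136788005e-15*p^5 - 9.940888*p^3 + 1.365576*p^2 - 28.474896*p + 2.928836)/(17.984728*p^6 - 14.209308*p^5 - 47.123058*p^4 + 26.463087*p^3 + 44.425173*p^2 - 12.628863*p - 15.069223)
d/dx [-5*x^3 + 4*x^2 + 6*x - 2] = -15*x^2 + 8*x + 6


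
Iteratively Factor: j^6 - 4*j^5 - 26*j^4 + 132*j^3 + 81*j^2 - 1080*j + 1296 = (j - 3)*(j^5 - j^4 - 29*j^3 + 45*j^2 + 216*j - 432) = (j - 3)*(j + 4)*(j^4 - 5*j^3 - 9*j^2 + 81*j - 108) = (j - 3)^2*(j + 4)*(j^3 - 2*j^2 - 15*j + 36) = (j - 3)^3*(j + 4)*(j^2 + j - 12) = (j - 3)^4*(j + 4)*(j + 4)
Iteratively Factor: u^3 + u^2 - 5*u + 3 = (u + 3)*(u^2 - 2*u + 1) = (u - 1)*(u + 3)*(u - 1)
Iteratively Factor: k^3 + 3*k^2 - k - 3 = (k + 1)*(k^2 + 2*k - 3) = (k - 1)*(k + 1)*(k + 3)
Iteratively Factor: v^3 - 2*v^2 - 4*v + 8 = (v - 2)*(v^2 - 4) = (v - 2)*(v + 2)*(v - 2)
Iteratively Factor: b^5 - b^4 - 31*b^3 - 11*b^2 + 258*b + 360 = (b + 2)*(b^4 - 3*b^3 - 25*b^2 + 39*b + 180) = (b + 2)*(b + 3)*(b^3 - 6*b^2 - 7*b + 60) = (b + 2)*(b + 3)^2*(b^2 - 9*b + 20) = (b - 5)*(b + 2)*(b + 3)^2*(b - 4)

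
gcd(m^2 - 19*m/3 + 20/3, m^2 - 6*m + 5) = m - 5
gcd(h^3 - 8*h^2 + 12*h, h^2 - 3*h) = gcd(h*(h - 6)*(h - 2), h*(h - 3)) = h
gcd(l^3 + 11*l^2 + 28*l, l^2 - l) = l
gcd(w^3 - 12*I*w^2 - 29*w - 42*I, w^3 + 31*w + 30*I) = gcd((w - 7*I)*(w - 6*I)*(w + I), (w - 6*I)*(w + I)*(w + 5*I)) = w^2 - 5*I*w + 6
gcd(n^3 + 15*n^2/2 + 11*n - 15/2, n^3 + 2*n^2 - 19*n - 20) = n + 5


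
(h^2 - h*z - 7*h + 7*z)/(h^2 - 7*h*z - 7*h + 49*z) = (-h + z)/(-h + 7*z)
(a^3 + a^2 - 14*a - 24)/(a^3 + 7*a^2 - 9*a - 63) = (a^2 - 2*a - 8)/(a^2 + 4*a - 21)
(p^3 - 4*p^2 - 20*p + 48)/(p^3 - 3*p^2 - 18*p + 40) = (p - 6)/(p - 5)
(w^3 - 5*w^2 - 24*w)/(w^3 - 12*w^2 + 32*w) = (w + 3)/(w - 4)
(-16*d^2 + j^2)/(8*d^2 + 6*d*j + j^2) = (-4*d + j)/(2*d + j)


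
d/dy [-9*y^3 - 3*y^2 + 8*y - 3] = -27*y^2 - 6*y + 8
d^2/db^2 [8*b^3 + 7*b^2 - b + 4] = 48*b + 14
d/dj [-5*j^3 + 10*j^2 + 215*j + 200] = -15*j^2 + 20*j + 215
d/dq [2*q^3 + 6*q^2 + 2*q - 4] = 6*q^2 + 12*q + 2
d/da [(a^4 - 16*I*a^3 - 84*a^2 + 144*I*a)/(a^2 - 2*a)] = (2*a^3 + a^2*(-6 - 16*I) + 64*I*a + 168 - 144*I)/(a^2 - 4*a + 4)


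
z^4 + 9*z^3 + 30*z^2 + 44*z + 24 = (z + 2)^3*(z + 3)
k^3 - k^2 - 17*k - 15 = (k - 5)*(k + 1)*(k + 3)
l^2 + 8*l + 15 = (l + 3)*(l + 5)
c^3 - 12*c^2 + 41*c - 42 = (c - 7)*(c - 3)*(c - 2)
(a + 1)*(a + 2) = a^2 + 3*a + 2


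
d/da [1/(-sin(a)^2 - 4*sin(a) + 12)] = 2*(sin(a) + 2)*cos(a)/(sin(a)^2 + 4*sin(a) - 12)^2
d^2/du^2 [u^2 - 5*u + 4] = 2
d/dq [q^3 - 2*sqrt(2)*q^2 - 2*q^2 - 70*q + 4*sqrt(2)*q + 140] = 3*q^2 - 4*sqrt(2)*q - 4*q - 70 + 4*sqrt(2)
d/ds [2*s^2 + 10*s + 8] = 4*s + 10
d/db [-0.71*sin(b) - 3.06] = -0.71*cos(b)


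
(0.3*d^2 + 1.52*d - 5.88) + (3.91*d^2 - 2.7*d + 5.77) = 4.21*d^2 - 1.18*d - 0.11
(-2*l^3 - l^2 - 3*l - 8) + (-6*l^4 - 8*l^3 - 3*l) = -6*l^4 - 10*l^3 - l^2 - 6*l - 8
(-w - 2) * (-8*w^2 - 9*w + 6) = 8*w^3 + 25*w^2 + 12*w - 12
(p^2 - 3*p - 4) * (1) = p^2 - 3*p - 4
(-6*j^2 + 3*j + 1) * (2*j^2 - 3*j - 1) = -12*j^4 + 24*j^3 - j^2 - 6*j - 1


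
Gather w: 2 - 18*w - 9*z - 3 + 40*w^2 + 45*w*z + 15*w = 40*w^2 + w*(45*z - 3) - 9*z - 1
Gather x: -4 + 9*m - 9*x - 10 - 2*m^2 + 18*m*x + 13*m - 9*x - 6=-2*m^2 + 22*m + x*(18*m - 18) - 20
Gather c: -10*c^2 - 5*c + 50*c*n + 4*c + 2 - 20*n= -10*c^2 + c*(50*n - 1) - 20*n + 2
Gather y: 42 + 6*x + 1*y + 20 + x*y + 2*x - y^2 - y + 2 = x*y + 8*x - y^2 + 64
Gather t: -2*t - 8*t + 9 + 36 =45 - 10*t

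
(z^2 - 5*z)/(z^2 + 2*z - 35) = z/(z + 7)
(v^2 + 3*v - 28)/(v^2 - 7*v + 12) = (v + 7)/(v - 3)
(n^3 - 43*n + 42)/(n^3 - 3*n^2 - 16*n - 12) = (n^2 + 6*n - 7)/(n^2 + 3*n + 2)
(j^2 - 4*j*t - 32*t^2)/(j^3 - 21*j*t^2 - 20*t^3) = (-j + 8*t)/(-j^2 + 4*j*t + 5*t^2)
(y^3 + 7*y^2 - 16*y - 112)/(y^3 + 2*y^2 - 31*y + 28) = (y + 4)/(y - 1)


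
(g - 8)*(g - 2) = g^2 - 10*g + 16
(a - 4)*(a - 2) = a^2 - 6*a + 8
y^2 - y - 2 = (y - 2)*(y + 1)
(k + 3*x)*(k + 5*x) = k^2 + 8*k*x + 15*x^2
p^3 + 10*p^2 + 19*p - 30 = (p - 1)*(p + 5)*(p + 6)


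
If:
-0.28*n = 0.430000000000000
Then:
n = -1.54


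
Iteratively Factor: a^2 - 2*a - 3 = (a + 1)*(a - 3)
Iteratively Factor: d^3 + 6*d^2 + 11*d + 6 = (d + 2)*(d^2 + 4*d + 3) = (d + 2)*(d + 3)*(d + 1)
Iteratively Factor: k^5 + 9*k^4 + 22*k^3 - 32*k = (k)*(k^4 + 9*k^3 + 22*k^2 - 32) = k*(k + 2)*(k^3 + 7*k^2 + 8*k - 16) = k*(k - 1)*(k + 2)*(k^2 + 8*k + 16) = k*(k - 1)*(k + 2)*(k + 4)*(k + 4)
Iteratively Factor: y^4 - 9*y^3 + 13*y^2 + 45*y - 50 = (y - 1)*(y^3 - 8*y^2 + 5*y + 50) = (y - 5)*(y - 1)*(y^2 - 3*y - 10) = (y - 5)*(y - 1)*(y + 2)*(y - 5)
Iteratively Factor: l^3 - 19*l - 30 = (l + 3)*(l^2 - 3*l - 10) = (l + 2)*(l + 3)*(l - 5)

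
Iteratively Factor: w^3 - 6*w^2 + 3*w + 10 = (w - 5)*(w^2 - w - 2) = (w - 5)*(w - 2)*(w + 1)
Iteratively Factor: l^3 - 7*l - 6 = (l - 3)*(l^2 + 3*l + 2) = (l - 3)*(l + 2)*(l + 1)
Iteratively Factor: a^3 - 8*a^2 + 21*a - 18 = (a - 3)*(a^2 - 5*a + 6) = (a - 3)^2*(a - 2)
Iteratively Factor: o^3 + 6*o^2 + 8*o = (o + 2)*(o^2 + 4*o) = (o + 2)*(o + 4)*(o)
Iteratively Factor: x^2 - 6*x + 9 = (x - 3)*(x - 3)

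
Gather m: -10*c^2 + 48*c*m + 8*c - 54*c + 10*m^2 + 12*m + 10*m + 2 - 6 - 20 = -10*c^2 - 46*c + 10*m^2 + m*(48*c + 22) - 24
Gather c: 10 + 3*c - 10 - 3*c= 0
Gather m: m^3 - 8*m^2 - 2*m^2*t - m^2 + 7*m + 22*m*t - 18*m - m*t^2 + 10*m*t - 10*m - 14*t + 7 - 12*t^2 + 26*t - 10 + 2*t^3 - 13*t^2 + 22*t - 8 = m^3 + m^2*(-2*t - 9) + m*(-t^2 + 32*t - 21) + 2*t^3 - 25*t^2 + 34*t - 11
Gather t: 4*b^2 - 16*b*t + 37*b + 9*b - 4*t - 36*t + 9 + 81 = 4*b^2 + 46*b + t*(-16*b - 40) + 90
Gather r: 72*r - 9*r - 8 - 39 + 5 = 63*r - 42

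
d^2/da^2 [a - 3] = 0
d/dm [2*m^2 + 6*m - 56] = 4*m + 6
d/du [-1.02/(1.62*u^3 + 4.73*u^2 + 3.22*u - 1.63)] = (4.9572*u^2 + 9.6492*u + 3.2844)/(1.62*u^3 + 4.73*u^2 + 3.22*u - 1.63)^2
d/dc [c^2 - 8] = 2*c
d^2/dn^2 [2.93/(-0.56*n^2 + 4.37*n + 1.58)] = (-1.837696*n^2 + 14.340592*n + 2.93*(1.12*n - 4.37)*(2.24*n - 8.74) + 5.184928)/(-0.56*n^2 + 4.37*n + 1.58)^3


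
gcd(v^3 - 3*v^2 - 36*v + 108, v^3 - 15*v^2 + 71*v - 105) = v - 3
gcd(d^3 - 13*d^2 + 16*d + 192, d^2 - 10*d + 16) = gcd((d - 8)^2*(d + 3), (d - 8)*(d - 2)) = d - 8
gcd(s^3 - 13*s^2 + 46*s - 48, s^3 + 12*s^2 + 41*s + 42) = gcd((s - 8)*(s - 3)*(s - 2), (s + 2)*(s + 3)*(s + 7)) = 1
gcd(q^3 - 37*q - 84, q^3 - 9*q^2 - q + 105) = q^2 - 4*q - 21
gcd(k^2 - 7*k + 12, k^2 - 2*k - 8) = k - 4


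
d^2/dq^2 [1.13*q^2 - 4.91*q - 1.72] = 2.26000000000000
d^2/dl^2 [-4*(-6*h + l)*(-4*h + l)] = -8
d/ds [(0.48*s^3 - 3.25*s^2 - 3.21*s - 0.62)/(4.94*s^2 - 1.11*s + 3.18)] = (2.3712*s^4 - 1.0656*s^3 + 24.0441*s^2 - 14.5444*s - 10.896)/(24.4036*s^4 - 10.9668*s^3 + 32.6505*s^2 - 7.0596*s + 10.1124)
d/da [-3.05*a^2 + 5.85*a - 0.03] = 5.85 - 6.1*a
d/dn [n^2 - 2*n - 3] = 2*n - 2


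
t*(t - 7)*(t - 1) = t^3 - 8*t^2 + 7*t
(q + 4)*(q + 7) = q^2 + 11*q + 28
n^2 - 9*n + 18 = (n - 6)*(n - 3)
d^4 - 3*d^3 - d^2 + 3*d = d*(d - 3)*(d - 1)*(d + 1)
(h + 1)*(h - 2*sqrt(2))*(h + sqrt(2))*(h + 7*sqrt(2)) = h^4 + h^3 + 6*sqrt(2)*h^3 - 18*h^2 + 6*sqrt(2)*h^2 - 28*sqrt(2)*h - 18*h - 28*sqrt(2)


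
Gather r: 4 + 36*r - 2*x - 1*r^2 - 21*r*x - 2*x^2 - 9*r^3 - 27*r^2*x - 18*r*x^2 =-9*r^3 + r^2*(-27*x - 1) + r*(-18*x^2 - 21*x + 36) - 2*x^2 - 2*x + 4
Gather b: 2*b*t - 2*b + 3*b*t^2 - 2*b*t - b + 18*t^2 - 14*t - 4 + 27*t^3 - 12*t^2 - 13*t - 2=b*(3*t^2 - 3) + 27*t^3 + 6*t^2 - 27*t - 6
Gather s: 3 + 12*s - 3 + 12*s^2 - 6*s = 12*s^2 + 6*s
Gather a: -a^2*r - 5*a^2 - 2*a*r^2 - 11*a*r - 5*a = a^2*(-r - 5) + a*(-2*r^2 - 11*r - 5)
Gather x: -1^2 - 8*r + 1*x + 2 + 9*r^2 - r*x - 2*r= 9*r^2 - 10*r + x*(1 - r) + 1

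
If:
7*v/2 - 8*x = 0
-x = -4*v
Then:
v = 0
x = 0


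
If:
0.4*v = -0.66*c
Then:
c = -0.606060606060606*v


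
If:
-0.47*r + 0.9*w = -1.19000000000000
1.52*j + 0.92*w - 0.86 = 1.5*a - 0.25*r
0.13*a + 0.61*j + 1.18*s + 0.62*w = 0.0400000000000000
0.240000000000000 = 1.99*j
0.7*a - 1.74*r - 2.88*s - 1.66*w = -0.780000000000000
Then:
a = -1.35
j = 0.12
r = -0.17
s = 0.86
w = -1.41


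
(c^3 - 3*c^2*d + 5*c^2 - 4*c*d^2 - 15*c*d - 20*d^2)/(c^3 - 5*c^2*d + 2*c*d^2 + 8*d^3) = (c + 5)/(c - 2*d)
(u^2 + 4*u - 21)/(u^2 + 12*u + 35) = (u - 3)/(u + 5)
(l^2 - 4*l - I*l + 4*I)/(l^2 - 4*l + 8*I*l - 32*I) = (l - I)/(l + 8*I)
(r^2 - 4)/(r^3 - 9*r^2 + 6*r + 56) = (r - 2)/(r^2 - 11*r + 28)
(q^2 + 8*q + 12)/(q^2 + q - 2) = (q + 6)/(q - 1)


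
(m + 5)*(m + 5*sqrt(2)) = m^2 + 5*m + 5*sqrt(2)*m + 25*sqrt(2)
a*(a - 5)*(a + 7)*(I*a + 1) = I*a^4 + a^3 + 2*I*a^3 + 2*a^2 - 35*I*a^2 - 35*a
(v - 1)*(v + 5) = v^2 + 4*v - 5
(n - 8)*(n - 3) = n^2 - 11*n + 24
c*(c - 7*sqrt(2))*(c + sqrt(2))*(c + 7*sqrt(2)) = c^4 + sqrt(2)*c^3 - 98*c^2 - 98*sqrt(2)*c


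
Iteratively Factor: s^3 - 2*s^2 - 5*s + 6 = (s + 2)*(s^2 - 4*s + 3) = (s - 1)*(s + 2)*(s - 3)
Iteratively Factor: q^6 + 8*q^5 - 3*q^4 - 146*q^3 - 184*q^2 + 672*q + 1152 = (q + 4)*(q^5 + 4*q^4 - 19*q^3 - 70*q^2 + 96*q + 288) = (q - 3)*(q + 4)*(q^4 + 7*q^3 + 2*q^2 - 64*q - 96) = (q - 3)*(q + 2)*(q + 4)*(q^3 + 5*q^2 - 8*q - 48) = (q - 3)*(q + 2)*(q + 4)^2*(q^2 + q - 12) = (q - 3)*(q + 2)*(q + 4)^3*(q - 3)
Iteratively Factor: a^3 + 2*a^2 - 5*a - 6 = (a + 1)*(a^2 + a - 6) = (a - 2)*(a + 1)*(a + 3)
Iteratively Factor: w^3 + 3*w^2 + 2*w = (w)*(w^2 + 3*w + 2) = w*(w + 1)*(w + 2)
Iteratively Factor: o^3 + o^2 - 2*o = (o)*(o^2 + o - 2) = o*(o - 1)*(o + 2)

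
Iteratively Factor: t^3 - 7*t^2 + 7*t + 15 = (t - 5)*(t^2 - 2*t - 3) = (t - 5)*(t - 3)*(t + 1)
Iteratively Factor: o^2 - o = (o)*(o - 1)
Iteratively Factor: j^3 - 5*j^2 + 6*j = (j - 2)*(j^2 - 3*j) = j*(j - 2)*(j - 3)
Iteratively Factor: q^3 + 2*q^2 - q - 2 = (q + 2)*(q^2 - 1) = (q + 1)*(q + 2)*(q - 1)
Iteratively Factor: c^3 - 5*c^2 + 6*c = (c - 3)*(c^2 - 2*c) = c*(c - 3)*(c - 2)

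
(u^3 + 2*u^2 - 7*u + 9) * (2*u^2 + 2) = 2*u^5 + 4*u^4 - 12*u^3 + 22*u^2 - 14*u + 18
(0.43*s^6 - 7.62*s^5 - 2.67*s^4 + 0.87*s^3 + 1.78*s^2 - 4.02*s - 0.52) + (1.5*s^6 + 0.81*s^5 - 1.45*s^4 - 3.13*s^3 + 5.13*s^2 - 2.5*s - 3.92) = 1.93*s^6 - 6.81*s^5 - 4.12*s^4 - 2.26*s^3 + 6.91*s^2 - 6.52*s - 4.44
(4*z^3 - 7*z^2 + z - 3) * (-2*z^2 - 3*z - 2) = -8*z^5 + 2*z^4 + 11*z^3 + 17*z^2 + 7*z + 6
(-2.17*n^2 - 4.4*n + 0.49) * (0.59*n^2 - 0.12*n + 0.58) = -1.2803*n^4 - 2.3356*n^3 - 0.4415*n^2 - 2.6108*n + 0.2842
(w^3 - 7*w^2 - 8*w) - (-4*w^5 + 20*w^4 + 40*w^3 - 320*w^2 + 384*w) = 4*w^5 - 20*w^4 - 39*w^3 + 313*w^2 - 392*w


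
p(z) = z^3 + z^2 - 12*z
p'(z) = 3*z^2 + 2*z - 12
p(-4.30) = -9.42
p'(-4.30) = 34.87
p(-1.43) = 16.28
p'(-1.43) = -8.73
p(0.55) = -6.13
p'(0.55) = -9.99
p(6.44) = 231.28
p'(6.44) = 125.30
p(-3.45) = 12.24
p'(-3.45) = 16.81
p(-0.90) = 10.88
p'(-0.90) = -11.37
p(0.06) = -0.72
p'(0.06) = -11.87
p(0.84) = -8.78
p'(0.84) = -8.20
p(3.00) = 0.00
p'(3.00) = 21.00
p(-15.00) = -2970.00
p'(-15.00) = 633.00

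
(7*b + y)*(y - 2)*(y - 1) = 7*b*y^2 - 21*b*y + 14*b + y^3 - 3*y^2 + 2*y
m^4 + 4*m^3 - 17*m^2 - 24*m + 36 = (m - 3)*(m - 1)*(m + 2)*(m + 6)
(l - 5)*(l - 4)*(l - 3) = l^3 - 12*l^2 + 47*l - 60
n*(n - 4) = n^2 - 4*n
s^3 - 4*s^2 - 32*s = s*(s - 8)*(s + 4)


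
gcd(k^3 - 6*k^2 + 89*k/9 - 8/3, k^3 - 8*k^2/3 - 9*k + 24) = k^2 - 17*k/3 + 8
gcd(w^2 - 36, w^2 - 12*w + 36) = w - 6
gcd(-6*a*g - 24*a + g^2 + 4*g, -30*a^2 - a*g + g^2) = 6*a - g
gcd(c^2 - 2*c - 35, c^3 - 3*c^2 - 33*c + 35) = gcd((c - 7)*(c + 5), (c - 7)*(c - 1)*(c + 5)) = c^2 - 2*c - 35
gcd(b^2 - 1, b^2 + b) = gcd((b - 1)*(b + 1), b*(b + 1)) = b + 1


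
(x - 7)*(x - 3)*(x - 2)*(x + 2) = x^4 - 10*x^3 + 17*x^2 + 40*x - 84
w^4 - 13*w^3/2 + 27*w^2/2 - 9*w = w*(w - 3)*(w - 2)*(w - 3/2)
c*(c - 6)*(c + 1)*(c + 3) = c^4 - 2*c^3 - 21*c^2 - 18*c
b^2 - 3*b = b*(b - 3)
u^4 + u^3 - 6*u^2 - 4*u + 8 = (u - 2)*(u - 1)*(u + 2)^2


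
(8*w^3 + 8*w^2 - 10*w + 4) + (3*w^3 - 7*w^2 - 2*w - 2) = 11*w^3 + w^2 - 12*w + 2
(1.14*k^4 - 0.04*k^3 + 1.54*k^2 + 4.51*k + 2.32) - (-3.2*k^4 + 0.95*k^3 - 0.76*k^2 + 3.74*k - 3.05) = 4.34*k^4 - 0.99*k^3 + 2.3*k^2 + 0.77*k + 5.37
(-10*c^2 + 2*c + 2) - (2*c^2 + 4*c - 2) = -12*c^2 - 2*c + 4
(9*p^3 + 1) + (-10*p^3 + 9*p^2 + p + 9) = -p^3 + 9*p^2 + p + 10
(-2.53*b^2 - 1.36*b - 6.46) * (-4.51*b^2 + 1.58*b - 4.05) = 11.4103*b^4 + 2.1362*b^3 + 37.2323*b^2 - 4.6988*b + 26.163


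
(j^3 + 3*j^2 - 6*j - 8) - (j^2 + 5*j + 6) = j^3 + 2*j^2 - 11*j - 14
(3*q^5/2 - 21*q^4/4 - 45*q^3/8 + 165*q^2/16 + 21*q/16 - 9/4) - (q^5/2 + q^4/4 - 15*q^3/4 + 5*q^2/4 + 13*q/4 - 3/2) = q^5 - 11*q^4/2 - 15*q^3/8 + 145*q^2/16 - 31*q/16 - 3/4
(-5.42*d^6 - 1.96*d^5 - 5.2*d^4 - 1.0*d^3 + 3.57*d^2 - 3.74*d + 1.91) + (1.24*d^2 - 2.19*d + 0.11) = -5.42*d^6 - 1.96*d^5 - 5.2*d^4 - 1.0*d^3 + 4.81*d^2 - 5.93*d + 2.02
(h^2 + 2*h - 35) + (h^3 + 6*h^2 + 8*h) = h^3 + 7*h^2 + 10*h - 35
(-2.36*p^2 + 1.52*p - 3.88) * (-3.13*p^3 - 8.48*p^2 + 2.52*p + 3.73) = 7.3868*p^5 + 15.2552*p^4 - 6.6924*p^3 + 27.93*p^2 - 4.108*p - 14.4724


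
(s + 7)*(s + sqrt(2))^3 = s^4 + 3*sqrt(2)*s^3 + 7*s^3 + 6*s^2 + 21*sqrt(2)*s^2 + 2*sqrt(2)*s + 42*s + 14*sqrt(2)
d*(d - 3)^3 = d^4 - 9*d^3 + 27*d^2 - 27*d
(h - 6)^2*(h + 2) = h^3 - 10*h^2 + 12*h + 72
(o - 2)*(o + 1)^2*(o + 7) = o^4 + 7*o^3 - 3*o^2 - 23*o - 14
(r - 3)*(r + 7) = r^2 + 4*r - 21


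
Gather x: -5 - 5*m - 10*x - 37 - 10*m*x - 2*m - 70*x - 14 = -7*m + x*(-10*m - 80) - 56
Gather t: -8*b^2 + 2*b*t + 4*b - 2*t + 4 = -8*b^2 + 4*b + t*(2*b - 2) + 4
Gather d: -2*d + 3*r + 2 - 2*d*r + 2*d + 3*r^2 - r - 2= -2*d*r + 3*r^2 + 2*r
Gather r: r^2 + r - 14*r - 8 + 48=r^2 - 13*r + 40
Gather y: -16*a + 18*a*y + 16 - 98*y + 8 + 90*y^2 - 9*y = -16*a + 90*y^2 + y*(18*a - 107) + 24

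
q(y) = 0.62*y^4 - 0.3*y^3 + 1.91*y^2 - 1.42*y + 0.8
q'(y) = 2.48*y^3 - 0.9*y^2 + 3.82*y - 1.42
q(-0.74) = 3.20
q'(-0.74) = -5.74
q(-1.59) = 13.05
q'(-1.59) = -19.74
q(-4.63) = 363.01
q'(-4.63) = -284.55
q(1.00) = 1.61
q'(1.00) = 3.98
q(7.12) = 1572.58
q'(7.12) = 875.29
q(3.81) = 137.17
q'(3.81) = 137.23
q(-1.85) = 19.13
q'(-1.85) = -27.27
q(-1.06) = 5.59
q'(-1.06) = -9.43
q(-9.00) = 4454.81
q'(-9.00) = -1916.62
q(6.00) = 799.76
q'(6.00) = 524.78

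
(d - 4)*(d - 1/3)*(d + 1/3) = d^3 - 4*d^2 - d/9 + 4/9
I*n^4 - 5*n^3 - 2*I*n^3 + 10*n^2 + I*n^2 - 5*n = n*(n - 1)*(n + 5*I)*(I*n - I)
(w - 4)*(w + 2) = w^2 - 2*w - 8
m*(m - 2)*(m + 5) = m^3 + 3*m^2 - 10*m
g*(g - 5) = g^2 - 5*g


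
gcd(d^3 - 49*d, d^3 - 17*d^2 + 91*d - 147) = d - 7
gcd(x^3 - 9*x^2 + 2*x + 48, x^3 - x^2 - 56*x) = x - 8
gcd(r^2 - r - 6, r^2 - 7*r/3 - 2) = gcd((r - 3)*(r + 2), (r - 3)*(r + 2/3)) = r - 3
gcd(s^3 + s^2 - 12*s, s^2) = s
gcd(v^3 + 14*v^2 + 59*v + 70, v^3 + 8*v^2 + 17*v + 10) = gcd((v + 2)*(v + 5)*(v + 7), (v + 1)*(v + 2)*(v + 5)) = v^2 + 7*v + 10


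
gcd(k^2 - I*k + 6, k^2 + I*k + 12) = k - 3*I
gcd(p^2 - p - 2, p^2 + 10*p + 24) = 1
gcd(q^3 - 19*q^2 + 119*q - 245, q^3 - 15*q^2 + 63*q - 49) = q^2 - 14*q + 49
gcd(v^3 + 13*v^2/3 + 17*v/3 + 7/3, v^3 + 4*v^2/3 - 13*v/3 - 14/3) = v^2 + 10*v/3 + 7/3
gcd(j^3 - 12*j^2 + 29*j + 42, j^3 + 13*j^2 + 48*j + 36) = j + 1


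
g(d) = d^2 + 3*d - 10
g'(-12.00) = -21.00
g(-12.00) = 98.00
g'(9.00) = 21.00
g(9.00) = 98.00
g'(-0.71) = 1.58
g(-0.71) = -11.63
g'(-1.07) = 0.86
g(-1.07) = -12.07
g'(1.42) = 5.84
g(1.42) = -3.72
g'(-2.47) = -1.94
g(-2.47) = -11.31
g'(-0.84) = 1.32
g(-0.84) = -11.81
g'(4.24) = 11.48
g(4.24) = 20.70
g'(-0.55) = 1.90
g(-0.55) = -11.35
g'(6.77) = 16.54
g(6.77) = 56.14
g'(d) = 2*d + 3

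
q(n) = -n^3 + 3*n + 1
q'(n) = 3 - 3*n^2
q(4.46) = -74.34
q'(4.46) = -56.67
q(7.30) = -366.12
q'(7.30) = -156.87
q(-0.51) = -0.40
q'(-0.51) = 2.22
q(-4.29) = 67.08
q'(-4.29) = -52.21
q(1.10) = 2.97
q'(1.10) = -0.63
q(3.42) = -28.74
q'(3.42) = -32.09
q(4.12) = -56.57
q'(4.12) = -47.92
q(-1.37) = -0.54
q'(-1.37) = -2.63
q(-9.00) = 703.00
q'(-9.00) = -240.00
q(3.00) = -17.00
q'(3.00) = -24.00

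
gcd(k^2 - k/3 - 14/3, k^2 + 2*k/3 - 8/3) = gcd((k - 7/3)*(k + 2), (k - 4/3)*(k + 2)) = k + 2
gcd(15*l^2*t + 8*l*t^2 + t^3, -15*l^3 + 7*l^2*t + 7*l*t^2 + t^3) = 15*l^2 + 8*l*t + t^2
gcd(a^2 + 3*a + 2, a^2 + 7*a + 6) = a + 1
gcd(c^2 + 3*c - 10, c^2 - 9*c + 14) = c - 2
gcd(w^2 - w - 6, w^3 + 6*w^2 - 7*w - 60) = w - 3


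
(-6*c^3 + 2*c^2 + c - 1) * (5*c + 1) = -30*c^4 + 4*c^3 + 7*c^2 - 4*c - 1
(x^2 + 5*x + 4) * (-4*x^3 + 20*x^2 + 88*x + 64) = -4*x^5 + 172*x^3 + 584*x^2 + 672*x + 256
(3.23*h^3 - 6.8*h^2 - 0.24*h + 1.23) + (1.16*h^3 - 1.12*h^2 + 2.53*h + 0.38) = 4.39*h^3 - 7.92*h^2 + 2.29*h + 1.61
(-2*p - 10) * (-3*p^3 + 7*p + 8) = 6*p^4 + 30*p^3 - 14*p^2 - 86*p - 80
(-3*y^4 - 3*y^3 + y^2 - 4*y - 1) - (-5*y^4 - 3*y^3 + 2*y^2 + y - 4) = 2*y^4 - y^2 - 5*y + 3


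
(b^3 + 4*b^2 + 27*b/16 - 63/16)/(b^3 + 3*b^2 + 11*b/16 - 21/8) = (b + 3)/(b + 2)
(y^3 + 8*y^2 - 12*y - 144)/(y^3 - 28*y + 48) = (y + 6)/(y - 2)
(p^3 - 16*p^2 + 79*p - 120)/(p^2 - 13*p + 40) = p - 3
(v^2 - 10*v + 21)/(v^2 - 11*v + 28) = (v - 3)/(v - 4)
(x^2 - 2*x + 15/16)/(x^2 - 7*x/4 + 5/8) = (4*x - 3)/(2*(2*x - 1))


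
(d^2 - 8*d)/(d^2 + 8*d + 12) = d*(d - 8)/(d^2 + 8*d + 12)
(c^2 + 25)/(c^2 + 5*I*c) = (c - 5*I)/c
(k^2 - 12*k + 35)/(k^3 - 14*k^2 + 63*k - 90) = (k - 7)/(k^2 - 9*k + 18)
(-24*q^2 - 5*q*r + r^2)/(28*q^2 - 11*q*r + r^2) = (-24*q^2 - 5*q*r + r^2)/(28*q^2 - 11*q*r + r^2)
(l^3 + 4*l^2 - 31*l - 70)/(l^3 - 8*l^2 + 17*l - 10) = (l^2 + 9*l + 14)/(l^2 - 3*l + 2)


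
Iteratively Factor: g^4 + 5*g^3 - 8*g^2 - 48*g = (g + 4)*(g^3 + g^2 - 12*g) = (g + 4)^2*(g^2 - 3*g) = (g - 3)*(g + 4)^2*(g)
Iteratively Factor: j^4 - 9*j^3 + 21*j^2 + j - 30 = (j + 1)*(j^3 - 10*j^2 + 31*j - 30) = (j - 5)*(j + 1)*(j^2 - 5*j + 6) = (j - 5)*(j - 2)*(j + 1)*(j - 3)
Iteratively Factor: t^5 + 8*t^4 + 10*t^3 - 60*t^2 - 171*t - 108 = (t - 3)*(t^4 + 11*t^3 + 43*t^2 + 69*t + 36) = (t - 3)*(t + 3)*(t^3 + 8*t^2 + 19*t + 12) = (t - 3)*(t + 1)*(t + 3)*(t^2 + 7*t + 12) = (t - 3)*(t + 1)*(t + 3)^2*(t + 4)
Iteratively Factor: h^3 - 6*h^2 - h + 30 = (h + 2)*(h^2 - 8*h + 15) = (h - 3)*(h + 2)*(h - 5)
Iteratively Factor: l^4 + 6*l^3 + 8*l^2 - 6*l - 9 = (l + 3)*(l^3 + 3*l^2 - l - 3) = (l + 3)^2*(l^2 - 1) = (l - 1)*(l + 3)^2*(l + 1)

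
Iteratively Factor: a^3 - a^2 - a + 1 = (a + 1)*(a^2 - 2*a + 1) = (a - 1)*(a + 1)*(a - 1)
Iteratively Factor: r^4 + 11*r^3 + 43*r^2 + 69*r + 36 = (r + 1)*(r^3 + 10*r^2 + 33*r + 36) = (r + 1)*(r + 3)*(r^2 + 7*r + 12) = (r + 1)*(r + 3)*(r + 4)*(r + 3)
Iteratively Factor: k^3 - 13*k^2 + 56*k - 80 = (k - 4)*(k^2 - 9*k + 20) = (k - 5)*(k - 4)*(k - 4)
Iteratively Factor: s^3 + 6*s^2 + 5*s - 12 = (s - 1)*(s^2 + 7*s + 12) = (s - 1)*(s + 3)*(s + 4)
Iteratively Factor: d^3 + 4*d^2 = (d + 4)*(d^2) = d*(d + 4)*(d)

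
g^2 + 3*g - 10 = (g - 2)*(g + 5)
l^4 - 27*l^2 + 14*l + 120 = (l - 4)*(l - 3)*(l + 2)*(l + 5)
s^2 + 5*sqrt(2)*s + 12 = (s + 2*sqrt(2))*(s + 3*sqrt(2))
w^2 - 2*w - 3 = (w - 3)*(w + 1)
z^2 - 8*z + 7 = (z - 7)*(z - 1)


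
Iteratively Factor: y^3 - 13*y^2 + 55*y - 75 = (y - 3)*(y^2 - 10*y + 25) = (y - 5)*(y - 3)*(y - 5)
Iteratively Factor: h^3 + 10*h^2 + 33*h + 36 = (h + 3)*(h^2 + 7*h + 12) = (h + 3)^2*(h + 4)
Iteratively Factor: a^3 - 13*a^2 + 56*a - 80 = (a - 4)*(a^2 - 9*a + 20) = (a - 5)*(a - 4)*(a - 4)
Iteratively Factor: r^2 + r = (r)*(r + 1)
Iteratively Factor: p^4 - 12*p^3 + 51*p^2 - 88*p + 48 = (p - 4)*(p^3 - 8*p^2 + 19*p - 12) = (p - 4)^2*(p^2 - 4*p + 3) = (p - 4)^2*(p - 3)*(p - 1)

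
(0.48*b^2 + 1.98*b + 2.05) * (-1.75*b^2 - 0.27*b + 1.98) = -0.84*b^4 - 3.5946*b^3 - 3.1717*b^2 + 3.3669*b + 4.059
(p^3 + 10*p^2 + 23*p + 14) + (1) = p^3 + 10*p^2 + 23*p + 15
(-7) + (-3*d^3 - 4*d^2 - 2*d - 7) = -3*d^3 - 4*d^2 - 2*d - 14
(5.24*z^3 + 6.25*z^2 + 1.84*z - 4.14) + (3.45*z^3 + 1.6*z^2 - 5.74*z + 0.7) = 8.69*z^3 + 7.85*z^2 - 3.9*z - 3.44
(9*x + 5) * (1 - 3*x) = -27*x^2 - 6*x + 5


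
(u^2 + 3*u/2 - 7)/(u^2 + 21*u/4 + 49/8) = 4*(u - 2)/(4*u + 7)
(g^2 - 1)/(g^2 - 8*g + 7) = (g + 1)/(g - 7)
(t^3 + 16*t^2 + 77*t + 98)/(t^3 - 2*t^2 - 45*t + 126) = (t^2 + 9*t + 14)/(t^2 - 9*t + 18)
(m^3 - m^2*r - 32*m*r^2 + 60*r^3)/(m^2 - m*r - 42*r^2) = (-m^2 + 7*m*r - 10*r^2)/(-m + 7*r)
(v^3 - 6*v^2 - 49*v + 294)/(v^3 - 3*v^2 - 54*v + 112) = (v^2 - 13*v + 42)/(v^2 - 10*v + 16)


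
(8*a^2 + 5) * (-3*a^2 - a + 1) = -24*a^4 - 8*a^3 - 7*a^2 - 5*a + 5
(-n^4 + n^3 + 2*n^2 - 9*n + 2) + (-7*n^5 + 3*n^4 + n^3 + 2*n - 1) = -7*n^5 + 2*n^4 + 2*n^3 + 2*n^2 - 7*n + 1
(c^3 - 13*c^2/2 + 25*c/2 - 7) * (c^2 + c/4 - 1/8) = c^5 - 25*c^4/4 + 43*c^3/4 - 49*c^2/16 - 53*c/16 + 7/8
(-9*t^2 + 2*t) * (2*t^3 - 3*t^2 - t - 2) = -18*t^5 + 31*t^4 + 3*t^3 + 16*t^2 - 4*t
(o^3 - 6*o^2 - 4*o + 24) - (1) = o^3 - 6*o^2 - 4*o + 23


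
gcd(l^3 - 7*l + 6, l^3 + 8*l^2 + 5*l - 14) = l - 1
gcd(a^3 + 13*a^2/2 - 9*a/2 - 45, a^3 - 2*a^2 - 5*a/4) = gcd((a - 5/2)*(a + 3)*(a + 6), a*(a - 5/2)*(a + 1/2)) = a - 5/2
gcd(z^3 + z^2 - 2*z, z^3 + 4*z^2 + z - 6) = z^2 + z - 2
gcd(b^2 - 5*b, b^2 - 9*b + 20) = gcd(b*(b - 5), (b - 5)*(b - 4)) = b - 5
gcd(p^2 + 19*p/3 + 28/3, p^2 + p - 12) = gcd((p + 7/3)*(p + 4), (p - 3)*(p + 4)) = p + 4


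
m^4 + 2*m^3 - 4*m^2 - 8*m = m*(m - 2)*(m + 2)^2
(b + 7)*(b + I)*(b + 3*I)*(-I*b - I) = -I*b^4 + 4*b^3 - 8*I*b^3 + 32*b^2 - 4*I*b^2 + 28*b + 24*I*b + 21*I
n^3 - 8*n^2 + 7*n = n*(n - 7)*(n - 1)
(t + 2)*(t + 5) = t^2 + 7*t + 10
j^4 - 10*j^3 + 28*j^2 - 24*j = j*(j - 6)*(j - 2)^2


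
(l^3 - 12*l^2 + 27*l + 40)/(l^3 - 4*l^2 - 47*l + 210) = (l^2 - 7*l - 8)/(l^2 + l - 42)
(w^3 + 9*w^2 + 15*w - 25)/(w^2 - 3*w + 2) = (w^2 + 10*w + 25)/(w - 2)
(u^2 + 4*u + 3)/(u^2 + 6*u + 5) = (u + 3)/(u + 5)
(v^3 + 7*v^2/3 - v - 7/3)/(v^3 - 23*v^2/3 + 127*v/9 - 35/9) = 3*(3*v^3 + 7*v^2 - 3*v - 7)/(9*v^3 - 69*v^2 + 127*v - 35)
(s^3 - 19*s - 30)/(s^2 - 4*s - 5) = (s^2 + 5*s + 6)/(s + 1)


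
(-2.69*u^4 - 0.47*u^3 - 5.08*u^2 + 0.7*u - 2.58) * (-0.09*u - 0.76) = 0.2421*u^5 + 2.0867*u^4 + 0.8144*u^3 + 3.7978*u^2 - 0.2998*u + 1.9608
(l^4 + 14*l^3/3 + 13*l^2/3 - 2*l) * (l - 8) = l^5 - 10*l^4/3 - 33*l^3 - 110*l^2/3 + 16*l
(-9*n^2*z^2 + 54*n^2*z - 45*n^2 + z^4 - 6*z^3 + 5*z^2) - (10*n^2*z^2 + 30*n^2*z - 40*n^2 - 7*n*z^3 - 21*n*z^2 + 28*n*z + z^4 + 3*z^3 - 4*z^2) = -19*n^2*z^2 + 24*n^2*z - 5*n^2 + 7*n*z^3 + 21*n*z^2 - 28*n*z - 9*z^3 + 9*z^2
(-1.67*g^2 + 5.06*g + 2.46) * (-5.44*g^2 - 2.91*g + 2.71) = 9.0848*g^4 - 22.6667*g^3 - 32.6327*g^2 + 6.554*g + 6.6666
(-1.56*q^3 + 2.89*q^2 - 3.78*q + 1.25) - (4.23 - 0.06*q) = -1.56*q^3 + 2.89*q^2 - 3.72*q - 2.98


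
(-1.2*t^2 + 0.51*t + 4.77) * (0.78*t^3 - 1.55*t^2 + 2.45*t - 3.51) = -0.936*t^5 + 2.2578*t^4 - 0.00990000000000046*t^3 - 1.932*t^2 + 9.8964*t - 16.7427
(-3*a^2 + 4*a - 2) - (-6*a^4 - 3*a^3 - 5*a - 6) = 6*a^4 + 3*a^3 - 3*a^2 + 9*a + 4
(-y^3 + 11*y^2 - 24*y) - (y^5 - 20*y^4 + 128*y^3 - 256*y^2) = -y^5 + 20*y^4 - 129*y^3 + 267*y^2 - 24*y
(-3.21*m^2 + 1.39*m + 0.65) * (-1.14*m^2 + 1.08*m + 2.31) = 3.6594*m^4 - 5.0514*m^3 - 6.6549*m^2 + 3.9129*m + 1.5015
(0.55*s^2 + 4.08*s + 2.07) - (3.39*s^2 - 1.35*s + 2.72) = -2.84*s^2 + 5.43*s - 0.65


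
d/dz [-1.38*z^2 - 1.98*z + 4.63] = -2.76*z - 1.98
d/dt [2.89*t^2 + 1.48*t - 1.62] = 5.78*t + 1.48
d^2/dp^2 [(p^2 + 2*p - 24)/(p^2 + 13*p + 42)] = -22/(p^3 + 21*p^2 + 147*p + 343)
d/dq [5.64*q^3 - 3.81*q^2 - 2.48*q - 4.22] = 16.92*q^2 - 7.62*q - 2.48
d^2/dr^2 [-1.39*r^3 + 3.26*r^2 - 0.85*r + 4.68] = 6.52 - 8.34*r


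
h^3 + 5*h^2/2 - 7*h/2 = h*(h - 1)*(h + 7/2)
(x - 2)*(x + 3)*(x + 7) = x^3 + 8*x^2 + x - 42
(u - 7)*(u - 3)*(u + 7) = u^3 - 3*u^2 - 49*u + 147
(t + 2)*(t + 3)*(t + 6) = t^3 + 11*t^2 + 36*t + 36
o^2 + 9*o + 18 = (o + 3)*(o + 6)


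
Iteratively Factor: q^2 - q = (q)*(q - 1)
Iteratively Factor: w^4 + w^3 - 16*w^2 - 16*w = (w - 4)*(w^3 + 5*w^2 + 4*w) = (w - 4)*(w + 4)*(w^2 + w) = w*(w - 4)*(w + 4)*(w + 1)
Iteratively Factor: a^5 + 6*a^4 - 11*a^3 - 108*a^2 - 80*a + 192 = (a + 4)*(a^4 + 2*a^3 - 19*a^2 - 32*a + 48) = (a - 1)*(a + 4)*(a^3 + 3*a^2 - 16*a - 48) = (a - 4)*(a - 1)*(a + 4)*(a^2 + 7*a + 12) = (a - 4)*(a - 1)*(a + 3)*(a + 4)*(a + 4)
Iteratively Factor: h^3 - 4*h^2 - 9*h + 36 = (h - 3)*(h^2 - h - 12) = (h - 3)*(h + 3)*(h - 4)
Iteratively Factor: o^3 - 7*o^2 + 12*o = (o)*(o^2 - 7*o + 12) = o*(o - 3)*(o - 4)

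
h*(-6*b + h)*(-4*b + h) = 24*b^2*h - 10*b*h^2 + h^3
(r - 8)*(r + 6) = r^2 - 2*r - 48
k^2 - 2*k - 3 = (k - 3)*(k + 1)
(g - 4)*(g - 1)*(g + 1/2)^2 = g^4 - 4*g^3 - 3*g^2/4 + 11*g/4 + 1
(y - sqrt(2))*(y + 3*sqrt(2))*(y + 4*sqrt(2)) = y^3 + 6*sqrt(2)*y^2 + 10*y - 24*sqrt(2)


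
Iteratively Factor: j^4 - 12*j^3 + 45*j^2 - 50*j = (j)*(j^3 - 12*j^2 + 45*j - 50) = j*(j - 5)*(j^2 - 7*j + 10) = j*(j - 5)^2*(j - 2)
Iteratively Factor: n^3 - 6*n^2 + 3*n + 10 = (n - 2)*(n^2 - 4*n - 5) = (n - 2)*(n + 1)*(n - 5)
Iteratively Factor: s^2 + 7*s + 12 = (s + 3)*(s + 4)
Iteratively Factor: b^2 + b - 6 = (b + 3)*(b - 2)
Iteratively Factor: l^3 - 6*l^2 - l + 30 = (l - 3)*(l^2 - 3*l - 10) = (l - 5)*(l - 3)*(l + 2)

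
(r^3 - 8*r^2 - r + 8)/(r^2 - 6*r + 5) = (r^2 - 7*r - 8)/(r - 5)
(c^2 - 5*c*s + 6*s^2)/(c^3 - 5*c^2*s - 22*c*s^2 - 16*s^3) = (-c^2 + 5*c*s - 6*s^2)/(-c^3 + 5*c^2*s + 22*c*s^2 + 16*s^3)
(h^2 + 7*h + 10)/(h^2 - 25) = (h + 2)/(h - 5)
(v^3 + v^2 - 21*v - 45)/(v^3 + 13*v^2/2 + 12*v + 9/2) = 2*(v - 5)/(2*v + 1)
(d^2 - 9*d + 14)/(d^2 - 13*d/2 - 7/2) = 2*(d - 2)/(2*d + 1)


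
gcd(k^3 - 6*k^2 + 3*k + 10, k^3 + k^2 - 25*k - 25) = k^2 - 4*k - 5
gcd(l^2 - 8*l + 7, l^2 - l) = l - 1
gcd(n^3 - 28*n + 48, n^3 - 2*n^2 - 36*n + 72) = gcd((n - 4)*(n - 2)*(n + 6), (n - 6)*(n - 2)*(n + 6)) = n^2 + 4*n - 12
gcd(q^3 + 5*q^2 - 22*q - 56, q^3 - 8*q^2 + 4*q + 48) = q^2 - 2*q - 8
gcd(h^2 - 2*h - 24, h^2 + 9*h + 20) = h + 4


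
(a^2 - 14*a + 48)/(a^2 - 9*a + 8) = (a - 6)/(a - 1)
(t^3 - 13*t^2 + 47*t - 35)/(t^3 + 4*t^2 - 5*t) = (t^2 - 12*t + 35)/(t*(t + 5))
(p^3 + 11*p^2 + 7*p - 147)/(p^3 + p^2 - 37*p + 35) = (p^2 + 4*p - 21)/(p^2 - 6*p + 5)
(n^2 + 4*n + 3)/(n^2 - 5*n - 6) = (n + 3)/(n - 6)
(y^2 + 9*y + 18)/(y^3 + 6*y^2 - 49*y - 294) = (y + 3)/(y^2 - 49)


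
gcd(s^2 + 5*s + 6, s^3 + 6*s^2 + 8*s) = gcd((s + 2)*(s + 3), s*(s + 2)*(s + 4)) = s + 2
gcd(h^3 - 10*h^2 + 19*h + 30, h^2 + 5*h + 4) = h + 1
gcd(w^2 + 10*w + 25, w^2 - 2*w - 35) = w + 5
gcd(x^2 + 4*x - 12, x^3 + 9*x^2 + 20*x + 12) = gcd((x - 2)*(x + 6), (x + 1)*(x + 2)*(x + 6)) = x + 6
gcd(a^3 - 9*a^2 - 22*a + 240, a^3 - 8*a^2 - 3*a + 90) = a - 6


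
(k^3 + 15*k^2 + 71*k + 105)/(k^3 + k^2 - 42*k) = (k^2 + 8*k + 15)/(k*(k - 6))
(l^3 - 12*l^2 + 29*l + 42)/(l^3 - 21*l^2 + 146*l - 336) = (l + 1)/(l - 8)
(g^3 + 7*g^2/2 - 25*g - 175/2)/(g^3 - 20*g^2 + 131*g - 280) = (2*g^2 + 17*g + 35)/(2*(g^2 - 15*g + 56))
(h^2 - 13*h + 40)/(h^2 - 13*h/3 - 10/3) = 3*(h - 8)/(3*h + 2)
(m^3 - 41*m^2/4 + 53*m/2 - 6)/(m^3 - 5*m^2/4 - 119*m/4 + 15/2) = (m - 4)/(m + 5)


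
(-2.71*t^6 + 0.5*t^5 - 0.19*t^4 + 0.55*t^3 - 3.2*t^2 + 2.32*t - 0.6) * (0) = 0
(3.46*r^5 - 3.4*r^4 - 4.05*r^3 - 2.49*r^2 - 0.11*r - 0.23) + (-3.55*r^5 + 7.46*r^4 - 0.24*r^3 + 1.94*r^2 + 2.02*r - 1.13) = -0.0899999999999999*r^5 + 4.06*r^4 - 4.29*r^3 - 0.55*r^2 + 1.91*r - 1.36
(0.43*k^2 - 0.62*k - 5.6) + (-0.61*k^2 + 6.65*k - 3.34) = -0.18*k^2 + 6.03*k - 8.94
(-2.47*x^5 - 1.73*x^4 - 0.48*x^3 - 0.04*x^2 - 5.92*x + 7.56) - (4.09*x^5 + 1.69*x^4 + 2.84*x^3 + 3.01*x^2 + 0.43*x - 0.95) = -6.56*x^5 - 3.42*x^4 - 3.32*x^3 - 3.05*x^2 - 6.35*x + 8.51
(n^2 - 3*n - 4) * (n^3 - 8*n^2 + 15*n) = n^5 - 11*n^4 + 35*n^3 - 13*n^2 - 60*n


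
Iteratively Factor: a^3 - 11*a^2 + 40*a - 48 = (a - 3)*(a^2 - 8*a + 16) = (a - 4)*(a - 3)*(a - 4)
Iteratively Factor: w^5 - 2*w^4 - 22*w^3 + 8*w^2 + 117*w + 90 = (w + 3)*(w^4 - 5*w^3 - 7*w^2 + 29*w + 30) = (w + 1)*(w + 3)*(w^3 - 6*w^2 - w + 30) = (w + 1)*(w + 2)*(w + 3)*(w^2 - 8*w + 15) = (w - 5)*(w + 1)*(w + 2)*(w + 3)*(w - 3)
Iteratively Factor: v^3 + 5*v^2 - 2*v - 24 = (v - 2)*(v^2 + 7*v + 12) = (v - 2)*(v + 4)*(v + 3)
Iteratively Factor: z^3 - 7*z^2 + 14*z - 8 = (z - 4)*(z^2 - 3*z + 2) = (z - 4)*(z - 2)*(z - 1)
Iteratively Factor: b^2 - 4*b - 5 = (b + 1)*(b - 5)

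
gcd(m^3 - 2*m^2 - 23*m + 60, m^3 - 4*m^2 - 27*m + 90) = m^2 + 2*m - 15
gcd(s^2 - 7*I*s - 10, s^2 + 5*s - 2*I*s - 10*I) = s - 2*I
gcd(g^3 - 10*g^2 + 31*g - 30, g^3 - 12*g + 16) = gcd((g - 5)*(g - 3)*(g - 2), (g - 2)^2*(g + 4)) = g - 2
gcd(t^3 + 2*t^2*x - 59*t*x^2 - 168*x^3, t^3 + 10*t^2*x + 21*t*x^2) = t^2 + 10*t*x + 21*x^2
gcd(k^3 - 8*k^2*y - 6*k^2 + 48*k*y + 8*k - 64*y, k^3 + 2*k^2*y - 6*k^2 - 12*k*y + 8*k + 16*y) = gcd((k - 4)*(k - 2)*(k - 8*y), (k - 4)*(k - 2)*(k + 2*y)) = k^2 - 6*k + 8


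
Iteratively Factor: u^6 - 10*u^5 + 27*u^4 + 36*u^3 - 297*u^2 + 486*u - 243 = (u + 3)*(u^5 - 13*u^4 + 66*u^3 - 162*u^2 + 189*u - 81) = (u - 3)*(u + 3)*(u^4 - 10*u^3 + 36*u^2 - 54*u + 27) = (u - 3)*(u - 1)*(u + 3)*(u^3 - 9*u^2 + 27*u - 27) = (u - 3)^2*(u - 1)*(u + 3)*(u^2 - 6*u + 9) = (u - 3)^3*(u - 1)*(u + 3)*(u - 3)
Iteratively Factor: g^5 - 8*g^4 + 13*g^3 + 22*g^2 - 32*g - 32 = (g - 2)*(g^4 - 6*g^3 + g^2 + 24*g + 16) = (g - 2)*(g + 1)*(g^3 - 7*g^2 + 8*g + 16) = (g - 2)*(g + 1)^2*(g^2 - 8*g + 16) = (g - 4)*(g - 2)*(g + 1)^2*(g - 4)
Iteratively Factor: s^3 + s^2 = (s)*(s^2 + s) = s*(s + 1)*(s)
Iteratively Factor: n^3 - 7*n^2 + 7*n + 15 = (n - 3)*(n^2 - 4*n - 5) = (n - 5)*(n - 3)*(n + 1)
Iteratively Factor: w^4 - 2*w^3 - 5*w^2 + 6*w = (w)*(w^3 - 2*w^2 - 5*w + 6) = w*(w - 1)*(w^2 - w - 6) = w*(w - 1)*(w + 2)*(w - 3)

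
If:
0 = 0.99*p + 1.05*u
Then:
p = -1.06060606060606*u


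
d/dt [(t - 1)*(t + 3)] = 2*t + 2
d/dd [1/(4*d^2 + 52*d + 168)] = (-2*d - 13)/(4*(d^2 + 13*d + 42)^2)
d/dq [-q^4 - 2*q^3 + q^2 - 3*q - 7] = -4*q^3 - 6*q^2 + 2*q - 3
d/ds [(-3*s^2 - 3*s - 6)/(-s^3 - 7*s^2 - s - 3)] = 3*(-s^4 - 2*s^3 - 12*s^2 - 22*s + 1)/(s^6 + 14*s^5 + 51*s^4 + 20*s^3 + 43*s^2 + 6*s + 9)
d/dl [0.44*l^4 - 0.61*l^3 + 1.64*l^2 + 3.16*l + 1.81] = 1.76*l^3 - 1.83*l^2 + 3.28*l + 3.16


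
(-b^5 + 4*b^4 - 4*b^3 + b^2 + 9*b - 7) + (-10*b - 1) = -b^5 + 4*b^4 - 4*b^3 + b^2 - b - 8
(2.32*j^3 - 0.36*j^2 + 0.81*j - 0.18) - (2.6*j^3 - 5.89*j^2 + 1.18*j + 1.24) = -0.28*j^3 + 5.53*j^2 - 0.37*j - 1.42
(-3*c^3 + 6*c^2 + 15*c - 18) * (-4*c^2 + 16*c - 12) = 12*c^5 - 72*c^4 + 72*c^3 + 240*c^2 - 468*c + 216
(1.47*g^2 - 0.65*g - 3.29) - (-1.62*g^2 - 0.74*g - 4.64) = 3.09*g^2 + 0.09*g + 1.35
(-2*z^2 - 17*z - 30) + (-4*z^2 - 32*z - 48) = -6*z^2 - 49*z - 78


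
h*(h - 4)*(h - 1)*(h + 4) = h^4 - h^3 - 16*h^2 + 16*h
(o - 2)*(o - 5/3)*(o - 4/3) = o^3 - 5*o^2 + 74*o/9 - 40/9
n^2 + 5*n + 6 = (n + 2)*(n + 3)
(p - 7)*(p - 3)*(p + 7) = p^3 - 3*p^2 - 49*p + 147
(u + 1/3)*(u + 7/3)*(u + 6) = u^3 + 26*u^2/3 + 151*u/9 + 14/3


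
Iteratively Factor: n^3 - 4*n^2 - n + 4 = (n - 4)*(n^2 - 1) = (n - 4)*(n + 1)*(n - 1)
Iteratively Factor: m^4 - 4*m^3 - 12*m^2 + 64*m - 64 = (m + 4)*(m^3 - 8*m^2 + 20*m - 16) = (m - 4)*(m + 4)*(m^2 - 4*m + 4) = (m - 4)*(m - 2)*(m + 4)*(m - 2)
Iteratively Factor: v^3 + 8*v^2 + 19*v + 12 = (v + 1)*(v^2 + 7*v + 12) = (v + 1)*(v + 3)*(v + 4)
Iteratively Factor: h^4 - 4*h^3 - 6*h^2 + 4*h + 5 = (h - 1)*(h^3 - 3*h^2 - 9*h - 5) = (h - 1)*(h + 1)*(h^2 - 4*h - 5) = (h - 1)*(h + 1)^2*(h - 5)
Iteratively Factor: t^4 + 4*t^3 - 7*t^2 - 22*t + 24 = (t - 2)*(t^3 + 6*t^2 + 5*t - 12) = (t - 2)*(t + 3)*(t^2 + 3*t - 4) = (t - 2)*(t - 1)*(t + 3)*(t + 4)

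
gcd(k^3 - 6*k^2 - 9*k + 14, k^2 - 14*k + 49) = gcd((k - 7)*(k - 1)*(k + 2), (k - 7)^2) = k - 7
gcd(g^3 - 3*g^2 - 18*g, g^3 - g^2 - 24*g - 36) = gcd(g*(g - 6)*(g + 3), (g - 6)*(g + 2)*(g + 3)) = g^2 - 3*g - 18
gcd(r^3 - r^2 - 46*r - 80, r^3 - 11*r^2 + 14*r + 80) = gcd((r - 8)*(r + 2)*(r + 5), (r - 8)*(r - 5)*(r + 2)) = r^2 - 6*r - 16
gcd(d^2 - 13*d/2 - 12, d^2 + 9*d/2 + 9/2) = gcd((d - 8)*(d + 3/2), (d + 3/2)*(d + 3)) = d + 3/2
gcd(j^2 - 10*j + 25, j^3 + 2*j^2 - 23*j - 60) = j - 5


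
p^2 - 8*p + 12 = (p - 6)*(p - 2)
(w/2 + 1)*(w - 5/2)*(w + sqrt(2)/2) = w^3/2 - w^2/4 + sqrt(2)*w^2/4 - 5*w/2 - sqrt(2)*w/8 - 5*sqrt(2)/4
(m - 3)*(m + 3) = m^2 - 9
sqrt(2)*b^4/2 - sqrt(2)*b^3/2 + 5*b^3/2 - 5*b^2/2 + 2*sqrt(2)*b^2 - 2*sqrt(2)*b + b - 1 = (b - 1)*(b + sqrt(2)/2)*(b + sqrt(2))*(sqrt(2)*b/2 + 1)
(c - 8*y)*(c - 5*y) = c^2 - 13*c*y + 40*y^2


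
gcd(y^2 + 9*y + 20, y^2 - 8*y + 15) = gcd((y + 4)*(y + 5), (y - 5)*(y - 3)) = 1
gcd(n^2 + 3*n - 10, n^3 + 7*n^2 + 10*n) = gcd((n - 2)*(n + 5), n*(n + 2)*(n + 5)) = n + 5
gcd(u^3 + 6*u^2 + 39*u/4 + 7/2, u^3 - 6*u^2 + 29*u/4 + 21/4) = u + 1/2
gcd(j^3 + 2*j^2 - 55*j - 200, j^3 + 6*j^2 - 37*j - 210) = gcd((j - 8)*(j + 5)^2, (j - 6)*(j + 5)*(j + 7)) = j + 5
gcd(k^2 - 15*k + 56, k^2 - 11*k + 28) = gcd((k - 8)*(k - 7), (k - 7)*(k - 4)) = k - 7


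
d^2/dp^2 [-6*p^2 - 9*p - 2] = -12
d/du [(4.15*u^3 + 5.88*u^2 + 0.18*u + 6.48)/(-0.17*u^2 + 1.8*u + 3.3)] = (-0.7055*u^4 + 14.94*u^3 + 51.6996*u^2 + 41.0112*u - 11.07)/(0.0289*u^4 - 0.612*u^3 + 2.118*u^2 + 11.88*u + 10.89)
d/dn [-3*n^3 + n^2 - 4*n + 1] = -9*n^2 + 2*n - 4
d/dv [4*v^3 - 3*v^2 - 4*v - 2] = 12*v^2 - 6*v - 4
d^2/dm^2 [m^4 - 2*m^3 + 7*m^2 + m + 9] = 12*m^2 - 12*m + 14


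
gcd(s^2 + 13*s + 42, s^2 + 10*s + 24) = s + 6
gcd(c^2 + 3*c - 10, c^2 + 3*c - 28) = 1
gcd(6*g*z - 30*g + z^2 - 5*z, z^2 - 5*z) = z - 5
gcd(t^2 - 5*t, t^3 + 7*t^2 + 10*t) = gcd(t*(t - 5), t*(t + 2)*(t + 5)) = t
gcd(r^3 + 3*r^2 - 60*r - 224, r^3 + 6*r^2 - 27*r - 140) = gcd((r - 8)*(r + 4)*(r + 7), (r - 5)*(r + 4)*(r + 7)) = r^2 + 11*r + 28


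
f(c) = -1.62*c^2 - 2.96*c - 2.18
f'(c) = -3.24*c - 2.96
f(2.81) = -23.29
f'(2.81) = -12.06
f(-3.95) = -15.76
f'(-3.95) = 9.84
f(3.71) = -35.46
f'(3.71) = -14.98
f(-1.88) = -2.34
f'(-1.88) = 3.13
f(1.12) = -7.53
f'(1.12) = -6.59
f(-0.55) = -1.04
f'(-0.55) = -1.18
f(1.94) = -14.02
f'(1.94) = -9.25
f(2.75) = -22.57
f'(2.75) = -11.87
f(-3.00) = -7.88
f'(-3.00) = 6.76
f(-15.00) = -322.28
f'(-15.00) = 45.64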